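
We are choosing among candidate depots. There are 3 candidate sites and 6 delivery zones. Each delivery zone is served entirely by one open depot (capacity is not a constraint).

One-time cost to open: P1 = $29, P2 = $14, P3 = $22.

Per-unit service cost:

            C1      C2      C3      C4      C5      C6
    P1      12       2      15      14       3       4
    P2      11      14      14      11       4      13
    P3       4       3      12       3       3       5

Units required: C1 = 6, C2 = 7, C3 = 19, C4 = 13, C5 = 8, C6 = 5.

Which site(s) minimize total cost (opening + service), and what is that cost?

For any fixed open set, each delivery zone goes to its cheapest open site; total = fixed + service.
{P3}: C1→P3 4·6=24, C2→P3 3·7=21, C3→P3 12·19=228, C4→P3 3·13=39, C5→P3 3·8=24, C6→P3 5·5=25. Service 361; fixed 22; total 383.
{P2, P3}: service 361 + fixed 36 = 397
{P1, P3}: service 349 + fixed 51 = 400
{P1, P2, P3}: C1→P3 4·6=24, C2→P1 2·7=14, C3→P3 12·19=228, C4→P3 3·13=39, C5→P1 3·8=24, C6→P1 4·5=20. Service 349; fixed 65; total 414.
No other subset beats 383.

Open P3 only; minimum total cost 383.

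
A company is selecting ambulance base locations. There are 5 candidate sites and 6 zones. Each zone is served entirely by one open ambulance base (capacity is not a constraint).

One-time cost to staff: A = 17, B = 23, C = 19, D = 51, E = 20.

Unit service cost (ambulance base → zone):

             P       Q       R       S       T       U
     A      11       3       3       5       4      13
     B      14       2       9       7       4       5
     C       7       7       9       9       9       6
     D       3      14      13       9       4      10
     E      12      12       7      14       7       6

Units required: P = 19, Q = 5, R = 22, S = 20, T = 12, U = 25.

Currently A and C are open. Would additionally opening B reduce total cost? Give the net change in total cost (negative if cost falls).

Yes — net change −7 (cost falls by 7).

Current service cost with {A, C}: 512.
Adding B: each zone re-picks its cheapest; new service cost 482, saving 30.
Extra fixed cost: 23. Net change = 23 − 30 = -7.
(Totals: 548 → 541.)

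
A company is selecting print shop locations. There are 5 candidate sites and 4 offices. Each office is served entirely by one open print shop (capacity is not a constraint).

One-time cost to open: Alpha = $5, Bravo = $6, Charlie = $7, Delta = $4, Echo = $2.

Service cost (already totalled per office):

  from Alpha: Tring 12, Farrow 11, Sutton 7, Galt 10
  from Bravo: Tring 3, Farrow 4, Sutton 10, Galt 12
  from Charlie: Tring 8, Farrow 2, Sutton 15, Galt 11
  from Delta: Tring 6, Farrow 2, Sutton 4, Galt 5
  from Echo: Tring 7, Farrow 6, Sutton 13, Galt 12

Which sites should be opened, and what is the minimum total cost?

Open Delta only; minimum total cost 21.

For any fixed open set, each office goes to its cheapest open site; total = fixed + service.
{Delta}: Tring→Delta 6, Farrow→Delta 2, Sutton→Delta 4, Galt→Delta 5. Service 17; fixed 4; total 21.
{Delta, Echo}: Tring→Delta 6, Farrow→Delta 2, Sutton→Delta 4, Galt→Delta 5. Service 17; fixed 6; total 23.
{Bravo, Delta}: Tring→Bravo 3, Farrow→Delta 2, Sutton→Delta 4, Galt→Delta 5. Service 14; fixed 10; total 24.
{Alpha, Bravo, Charlie, Delta, Echo}: service 14 + fixed 24 = 38
No other subset beats 21.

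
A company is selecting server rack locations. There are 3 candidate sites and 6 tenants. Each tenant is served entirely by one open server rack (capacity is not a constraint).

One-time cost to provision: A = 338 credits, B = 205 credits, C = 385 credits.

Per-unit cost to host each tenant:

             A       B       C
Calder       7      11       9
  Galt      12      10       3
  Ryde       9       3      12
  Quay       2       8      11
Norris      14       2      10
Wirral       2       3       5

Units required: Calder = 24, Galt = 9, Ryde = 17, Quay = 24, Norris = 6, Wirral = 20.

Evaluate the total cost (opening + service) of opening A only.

Total cost: 939

Each tenant is assigned to its cheapest site among the open ones.
{A}: Calder→A 7·24=168, Galt→A 12·9=108, Ryde→A 9·17=153, Quay→A 2·24=48, Norris→A 14·6=84, Wirral→A 2·20=40. Service 601; fixed 338; total 939.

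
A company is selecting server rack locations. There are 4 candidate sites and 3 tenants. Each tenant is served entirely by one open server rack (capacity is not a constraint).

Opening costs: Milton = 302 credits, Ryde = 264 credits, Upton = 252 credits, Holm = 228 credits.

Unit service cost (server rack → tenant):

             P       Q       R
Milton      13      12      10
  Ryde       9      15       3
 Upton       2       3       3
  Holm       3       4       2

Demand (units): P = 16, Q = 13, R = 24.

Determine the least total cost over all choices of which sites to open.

Minimum total cost: 376

For any fixed open set, each tenant goes to its cheapest open site; total = fixed + service.
{Holm}: P→Holm 3·16=48, Q→Holm 4·13=52, R→Holm 2·24=48. Service 148; fixed 228; total 376.
{Upton}: service 143 + fixed 252 = 395
{Upton, Holm}: P→Upton 2·16=32, Q→Upton 3·13=39, R→Holm 2·24=48. Service 119; fixed 480; total 599.
{Milton, Ryde, Upton, Holm}: P→Upton 2·16=32, Q→Upton 3·13=39, R→Holm 2·24=48. Service 119; fixed 1046; total 1165.
(All 15 nonempty subsets were checked; Holm only is lowest.)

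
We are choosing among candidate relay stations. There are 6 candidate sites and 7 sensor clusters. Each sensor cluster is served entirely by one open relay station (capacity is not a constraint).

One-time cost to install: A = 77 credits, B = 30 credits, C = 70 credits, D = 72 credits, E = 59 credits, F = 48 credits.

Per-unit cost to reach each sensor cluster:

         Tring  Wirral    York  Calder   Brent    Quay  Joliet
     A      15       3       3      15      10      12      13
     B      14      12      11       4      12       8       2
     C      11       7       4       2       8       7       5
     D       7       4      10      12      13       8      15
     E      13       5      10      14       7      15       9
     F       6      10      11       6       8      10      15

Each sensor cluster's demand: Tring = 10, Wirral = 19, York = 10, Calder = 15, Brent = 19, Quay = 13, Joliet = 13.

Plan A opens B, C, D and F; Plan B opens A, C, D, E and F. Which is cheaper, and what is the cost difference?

Plan A is cheaper by 97.

Plan A: {B, C, D, F}: Tring→F 6·10=60, Wirral→D 4·19=76, York→C 4·10=40, Calder→C 2·15=30, Brent→C 8·19=152, Quay→C 7·13=91, Joliet→B 2·13=26. Service 475; fixed 220; total 695.
Plan B: {A, C, D, E, F}: Tring→F 6·10=60, Wirral→A 3·19=57, York→A 3·10=30, Calder→C 2·15=30, Brent→E 7·19=133, Quay→C 7·13=91, Joliet→C 5·13=65. Service 466; fixed 326; total 792.
Difference: |695 − 792| = 97.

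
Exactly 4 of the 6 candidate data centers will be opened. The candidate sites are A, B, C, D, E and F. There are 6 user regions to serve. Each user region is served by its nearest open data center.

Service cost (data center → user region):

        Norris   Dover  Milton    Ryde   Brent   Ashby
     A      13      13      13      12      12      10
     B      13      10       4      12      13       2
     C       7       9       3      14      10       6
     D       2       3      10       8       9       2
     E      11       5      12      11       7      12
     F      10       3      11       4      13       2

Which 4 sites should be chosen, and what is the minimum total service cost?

Choose C, D, E and F; total service cost 21.

With exactly 4 open, each user region uses its cheapest among the chosen.
{C, D, E, F}: Norris→D 2, Dover→D 3, Milton→C 3, Ryde→F 4, Brent→E 7, Ashby→D 2. Service cost 21.
{B, D, E, F}: service cost 22
{A, C, D, F}: service cost 23
Among all 15 size-4 choices, {C, D, E, F} is lowest.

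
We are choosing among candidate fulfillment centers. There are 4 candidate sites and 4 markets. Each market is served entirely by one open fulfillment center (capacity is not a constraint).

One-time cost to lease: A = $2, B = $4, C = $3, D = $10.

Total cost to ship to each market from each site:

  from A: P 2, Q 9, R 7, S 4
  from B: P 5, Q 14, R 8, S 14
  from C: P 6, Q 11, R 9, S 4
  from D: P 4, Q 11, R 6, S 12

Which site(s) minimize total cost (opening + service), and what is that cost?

For any fixed open set, each market goes to its cheapest open site; total = fixed + service.
{A}: P→A 2, Q→A 9, R→A 7, S→A 4. Service 22; fixed 2; total 24.
{A, C}: P→A 2, Q→A 9, R→A 7, S→A 4. Service 22; fixed 5; total 27.
{A, B}: service 22 + fixed 6 = 28
{A, B, C, D}: service 21 + fixed 19 = 40
No other subset beats 24.

Open A only; minimum total cost 24.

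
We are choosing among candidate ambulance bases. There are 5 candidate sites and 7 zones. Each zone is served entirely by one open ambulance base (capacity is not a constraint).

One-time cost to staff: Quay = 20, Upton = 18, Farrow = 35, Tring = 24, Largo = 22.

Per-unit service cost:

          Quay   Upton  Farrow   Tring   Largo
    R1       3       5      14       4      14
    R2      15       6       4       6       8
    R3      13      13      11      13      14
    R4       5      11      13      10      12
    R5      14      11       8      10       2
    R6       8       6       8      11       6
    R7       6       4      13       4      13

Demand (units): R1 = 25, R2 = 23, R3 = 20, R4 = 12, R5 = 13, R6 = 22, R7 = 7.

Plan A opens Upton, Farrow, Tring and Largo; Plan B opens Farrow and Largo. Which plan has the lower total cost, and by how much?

Plan A is cheaper by 295.

Plan A: {Upton, Farrow, Tring, Largo}: R1→Tring 4·25=100, R2→Farrow 4·23=92, R3→Farrow 11·20=220, R4→Tring 10·12=120, R5→Largo 2·13=26, R6→Upton 6·22=132, R7→Upton 4·7=28. Service 718; fixed 99; total 817.
Plan B: {Farrow, Largo}: R1→Farrow 14·25=350, R2→Farrow 4·23=92, R3→Farrow 11·20=220, R4→Largo 12·12=144, R5→Largo 2·13=26, R6→Largo 6·22=132, R7→Farrow 13·7=91. Service 1055; fixed 57; total 1112.
Difference: |817 − 1112| = 295.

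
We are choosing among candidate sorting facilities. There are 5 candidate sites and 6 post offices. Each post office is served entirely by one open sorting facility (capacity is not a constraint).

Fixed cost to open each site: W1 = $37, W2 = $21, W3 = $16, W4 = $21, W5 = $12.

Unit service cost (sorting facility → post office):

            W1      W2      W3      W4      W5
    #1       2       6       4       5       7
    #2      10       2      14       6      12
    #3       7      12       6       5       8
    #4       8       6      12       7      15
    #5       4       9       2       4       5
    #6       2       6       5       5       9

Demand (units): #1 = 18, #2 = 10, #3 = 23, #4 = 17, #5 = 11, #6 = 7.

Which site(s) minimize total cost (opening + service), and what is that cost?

Open W1, W2, W3 and W4; minimum total cost 404.

For any fixed open set, each post office goes to its cheapest open site; total = fixed + service.
{W1, W2, W3, W4}: #1→W1 2·18=36, #2→W2 2·10=20, #3→W4 5·23=115, #4→W2 6·17=102, #5→W3 2·11=22, #6→W1 2·7=14. Service 309; fixed 95; total 404.
{W1, W2, W3}: service 332 + fixed 74 = 406
{W1, W2, W4}: #1→W1 2·18=36, #2→W2 2·10=20, #3→W4 5·23=115, #4→W2 6·17=102, #5→W1 4·11=44, #6→W1 2·7=14. Service 331; fixed 79; total 410.
{W1, W2, W3, W4, W5}: service 309 + fixed 107 = 416
No other subset beats 404.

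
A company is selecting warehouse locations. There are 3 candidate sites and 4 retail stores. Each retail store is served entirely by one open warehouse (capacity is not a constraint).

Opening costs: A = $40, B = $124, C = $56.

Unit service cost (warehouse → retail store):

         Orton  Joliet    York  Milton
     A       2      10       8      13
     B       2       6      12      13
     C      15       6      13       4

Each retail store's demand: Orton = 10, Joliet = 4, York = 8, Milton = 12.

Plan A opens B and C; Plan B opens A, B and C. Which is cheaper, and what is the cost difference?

Plan A is cheaper by 8.

Plan A: {B, C}: Orton→B 2·10=20, Joliet→B 6·4=24, York→B 12·8=96, Milton→C 4·12=48. Service 188; fixed 180; total 368.
Plan B: {A, B, C}: Orton→A 2·10=20, Joliet→B 6·4=24, York→A 8·8=64, Milton→C 4·12=48. Service 156; fixed 220; total 376.
Difference: |368 − 376| = 8.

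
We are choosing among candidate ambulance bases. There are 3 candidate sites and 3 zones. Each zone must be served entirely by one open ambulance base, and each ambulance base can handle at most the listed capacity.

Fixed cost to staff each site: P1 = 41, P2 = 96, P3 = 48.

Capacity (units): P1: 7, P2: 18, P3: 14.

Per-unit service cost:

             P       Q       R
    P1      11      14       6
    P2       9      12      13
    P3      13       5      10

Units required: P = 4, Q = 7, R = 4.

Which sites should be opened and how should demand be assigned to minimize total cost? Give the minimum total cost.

Open {P1, P3}: P→P3 13·4=52, Q→P3 5·7=35, R→P1 6·4=24.
Loads: P1 carries 4/7, P3 carries 11/14. Service 111; fixed 89; total 200.
Next best feasible plan costs 208.

Minimum total cost: 200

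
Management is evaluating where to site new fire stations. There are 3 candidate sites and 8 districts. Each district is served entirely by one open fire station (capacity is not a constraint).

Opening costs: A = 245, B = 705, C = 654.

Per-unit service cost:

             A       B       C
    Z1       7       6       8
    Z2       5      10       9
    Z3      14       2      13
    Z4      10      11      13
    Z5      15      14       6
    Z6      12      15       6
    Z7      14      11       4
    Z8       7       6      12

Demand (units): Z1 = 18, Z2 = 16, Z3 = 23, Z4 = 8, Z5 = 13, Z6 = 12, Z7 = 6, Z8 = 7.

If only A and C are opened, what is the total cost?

Each district is assigned to its cheapest site among the open ones.
{A, C}: Z1→A 7·18=126, Z2→A 5·16=80, Z3→C 13·23=299, Z4→A 10·8=80, Z5→C 6·13=78, Z6→C 6·12=72, Z7→C 4·6=24, Z8→A 7·7=49. Service 808; fixed 899; total 1707.

Total cost: 1707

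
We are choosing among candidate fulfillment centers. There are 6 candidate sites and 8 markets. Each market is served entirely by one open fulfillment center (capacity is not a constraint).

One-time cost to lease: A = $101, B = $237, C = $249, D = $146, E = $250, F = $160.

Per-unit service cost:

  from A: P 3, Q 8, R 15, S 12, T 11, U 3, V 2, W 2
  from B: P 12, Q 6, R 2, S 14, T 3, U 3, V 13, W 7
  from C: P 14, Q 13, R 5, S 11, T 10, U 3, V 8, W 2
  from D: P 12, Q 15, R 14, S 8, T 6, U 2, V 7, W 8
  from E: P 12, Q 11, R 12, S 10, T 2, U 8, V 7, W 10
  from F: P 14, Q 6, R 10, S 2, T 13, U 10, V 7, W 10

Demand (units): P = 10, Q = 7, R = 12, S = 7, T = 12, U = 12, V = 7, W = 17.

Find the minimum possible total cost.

Minimum total cost: 638

For any fixed open set, each market goes to its cheapest open site; total = fixed + service.
{A, B}: P→A 3·10=30, Q→B 6·7=42, R→B 2·12=24, S→A 12·7=84, T→B 3·12=36, U→A 3·12=36, V→A 2·7=14, W→A 2·17=34. Service 300; fixed 338; total 638.
{A}: service 566 + fixed 101 = 667
{A, F}: service 422 + fixed 261 = 683
{A, B, C, D, E, F}: service 206 + fixed 1143 = 1349
No other subset beats 638.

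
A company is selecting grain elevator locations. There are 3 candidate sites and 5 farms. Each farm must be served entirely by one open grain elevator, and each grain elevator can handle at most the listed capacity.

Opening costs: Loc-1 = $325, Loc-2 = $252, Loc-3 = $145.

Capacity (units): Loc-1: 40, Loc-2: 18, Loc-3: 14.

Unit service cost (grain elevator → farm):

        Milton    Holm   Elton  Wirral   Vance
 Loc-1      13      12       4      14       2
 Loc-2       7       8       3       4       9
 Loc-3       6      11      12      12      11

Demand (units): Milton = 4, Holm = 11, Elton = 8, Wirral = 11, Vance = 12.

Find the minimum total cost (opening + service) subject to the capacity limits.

Minimum total cost: 837

Open {Loc-1, Loc-2}: Milton→Loc-2 7·4=28, Holm→Loc-1 12·11=132, Elton→Loc-1 4·8=32, Wirral→Loc-2 4·11=44, Vance→Loc-1 2·12=24.
Loads: Loc-1 carries 31/40, Loc-2 carries 15/18. Service 260; fixed 577; total 837.
Next best feasible plan costs 842.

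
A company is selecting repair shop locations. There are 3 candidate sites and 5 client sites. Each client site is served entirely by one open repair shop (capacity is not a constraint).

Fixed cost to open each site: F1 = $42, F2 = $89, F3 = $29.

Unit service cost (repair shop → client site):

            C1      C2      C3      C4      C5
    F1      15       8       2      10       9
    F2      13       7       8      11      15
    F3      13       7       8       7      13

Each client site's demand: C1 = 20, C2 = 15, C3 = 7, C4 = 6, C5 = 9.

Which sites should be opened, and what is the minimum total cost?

Open F1 and F3; minimum total cost 573.

For any fixed open set, each client site goes to its cheapest open site; total = fixed + service.
{F1, F3}: C1→F3 13·20=260, C2→F3 7·15=105, C3→F1 2·7=14, C4→F3 7·6=42, C5→F1 9·9=81. Service 502; fixed 71; total 573.
{F3}: service 580 + fixed 29 = 609
{F1}: C1→F1 15·20=300, C2→F1 8·15=120, C3→F1 2·7=14, C4→F1 10·6=60, C5→F1 9·9=81. Service 575; fixed 42; total 617.
{F1, F2, F3}: service 502 + fixed 160 = 662
No other subset beats 573.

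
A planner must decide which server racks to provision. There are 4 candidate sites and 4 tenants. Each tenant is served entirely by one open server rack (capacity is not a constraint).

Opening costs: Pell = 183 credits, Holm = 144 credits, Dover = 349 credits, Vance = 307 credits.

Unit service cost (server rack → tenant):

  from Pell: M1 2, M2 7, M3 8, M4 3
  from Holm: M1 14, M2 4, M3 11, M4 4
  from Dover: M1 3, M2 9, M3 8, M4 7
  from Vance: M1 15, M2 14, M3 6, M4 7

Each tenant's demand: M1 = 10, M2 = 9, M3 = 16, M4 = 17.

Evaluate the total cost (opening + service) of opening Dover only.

Each tenant is assigned to its cheapest site among the open ones.
{Dover}: M1→Dover 3·10=30, M2→Dover 9·9=81, M3→Dover 8·16=128, M4→Dover 7·17=119. Service 358; fixed 349; total 707.

Total cost: 707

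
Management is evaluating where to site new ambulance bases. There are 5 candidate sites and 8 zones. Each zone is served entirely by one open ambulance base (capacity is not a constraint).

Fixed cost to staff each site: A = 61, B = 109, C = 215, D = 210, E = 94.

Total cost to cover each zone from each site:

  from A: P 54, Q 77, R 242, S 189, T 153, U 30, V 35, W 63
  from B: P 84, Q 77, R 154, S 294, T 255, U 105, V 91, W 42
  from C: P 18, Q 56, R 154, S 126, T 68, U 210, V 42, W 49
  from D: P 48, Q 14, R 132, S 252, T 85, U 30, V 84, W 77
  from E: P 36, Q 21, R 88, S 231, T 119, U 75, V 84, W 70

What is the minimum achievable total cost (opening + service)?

For any fixed open set, each zone goes to its cheapest open site; total = fixed + service.
{A, E}: P→E 36, Q→E 21, R→E 88, S→A 189, T→E 119, U→A 30, V→A 35, W→A 63. Service 581; fixed 155; total 736.
{C, E}: service 487 + fixed 309 = 796
{A, C, E}: service 435 + fixed 370 = 805
{A, B, C, D, E}: service 421 + fixed 689 = 1110
No other subset beats 736.

Minimum total cost: 736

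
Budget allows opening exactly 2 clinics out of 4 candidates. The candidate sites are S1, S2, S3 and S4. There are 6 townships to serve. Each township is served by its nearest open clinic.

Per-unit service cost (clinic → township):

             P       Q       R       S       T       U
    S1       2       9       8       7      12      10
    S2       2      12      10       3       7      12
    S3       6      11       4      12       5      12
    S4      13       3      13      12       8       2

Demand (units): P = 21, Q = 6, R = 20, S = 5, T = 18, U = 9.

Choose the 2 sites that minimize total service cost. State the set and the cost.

Choose S1 and S3; total service cost 391.

With exactly 2 open, each township uses its cheapest among the chosen.
{S1, S3}: P→S1 2·21=42, Q→S1 9·6=54, R→S3 4·20=80, S→S1 7·5=35, T→S3 5·18=90, U→S1 10·9=90. Service cost 391.
{S3, S4}: service cost 392
{S2, S3}: service cost 401
Among all 6 size-2 choices, {S1, S3} is lowest.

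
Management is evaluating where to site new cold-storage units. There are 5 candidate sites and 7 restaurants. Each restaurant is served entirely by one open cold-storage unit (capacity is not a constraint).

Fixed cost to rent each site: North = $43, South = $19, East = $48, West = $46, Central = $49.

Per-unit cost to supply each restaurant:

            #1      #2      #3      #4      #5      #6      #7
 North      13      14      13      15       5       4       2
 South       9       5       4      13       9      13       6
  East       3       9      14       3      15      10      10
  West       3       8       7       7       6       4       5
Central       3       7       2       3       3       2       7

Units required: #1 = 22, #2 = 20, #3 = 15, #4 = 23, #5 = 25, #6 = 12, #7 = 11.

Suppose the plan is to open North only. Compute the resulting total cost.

Each restaurant is assigned to its cheapest site among the open ones.
{North}: #1→North 13·22=286, #2→North 14·20=280, #3→North 13·15=195, #4→North 15·23=345, #5→North 5·25=125, #6→North 4·12=48, #7→North 2·11=22. Service 1301; fixed 43; total 1344.

Total cost: 1344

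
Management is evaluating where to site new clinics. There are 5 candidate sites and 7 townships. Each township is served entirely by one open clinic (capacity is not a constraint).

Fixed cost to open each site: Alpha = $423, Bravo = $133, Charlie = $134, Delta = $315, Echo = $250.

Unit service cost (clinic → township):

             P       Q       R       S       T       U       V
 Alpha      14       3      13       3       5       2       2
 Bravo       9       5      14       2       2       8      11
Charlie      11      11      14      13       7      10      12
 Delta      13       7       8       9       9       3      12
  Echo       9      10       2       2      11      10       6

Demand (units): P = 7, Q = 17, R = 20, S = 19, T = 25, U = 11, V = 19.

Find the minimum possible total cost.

Minimum total cost: 861

For any fixed open set, each township goes to its cheapest open site; total = fixed + service.
{Bravo, Echo}: P→Bravo 9·7=63, Q→Bravo 5·17=85, R→Echo 2·20=40, S→Bravo 2·19=38, T→Bravo 2·25=50, U→Bravo 8·11=88, V→Echo 6·19=114. Service 478; fixed 383; total 861.
{Bravo}: P→Bravo 9·7=63, Q→Bravo 5·17=85, R→Bravo 14·20=280, S→Bravo 2·19=38, T→Bravo 2·25=50, U→Bravo 8·11=88, V→Bravo 11·19=209. Service 813; fixed 133; total 946.
{Bravo, Charlie, Echo}: service 478 + fixed 517 = 995
{Alpha, Bravo, Charlie, Delta, Echo}: service 302 + fixed 1255 = 1557
No other subset beats 861.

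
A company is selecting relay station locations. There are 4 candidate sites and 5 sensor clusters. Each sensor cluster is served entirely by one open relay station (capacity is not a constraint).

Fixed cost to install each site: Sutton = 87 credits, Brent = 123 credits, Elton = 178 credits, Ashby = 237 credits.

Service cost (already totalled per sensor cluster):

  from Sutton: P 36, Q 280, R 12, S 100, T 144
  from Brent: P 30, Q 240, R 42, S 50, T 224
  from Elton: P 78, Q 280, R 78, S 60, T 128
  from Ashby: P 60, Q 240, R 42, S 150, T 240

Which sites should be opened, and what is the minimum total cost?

Open Sutton only; minimum total cost 659.

For any fixed open set, each sensor cluster goes to its cheapest open site; total = fixed + service.
{Sutton}: P→Sutton 36, Q→Sutton 280, R→Sutton 12, S→Sutton 100, T→Sutton 144. Service 572; fixed 87; total 659.
{Sutton, Brent}: service 476 + fixed 210 = 686
{Brent}: service 586 + fixed 123 = 709
{Sutton, Brent, Elton, Ashby}: P→Brent 30, Q→Brent 240, R→Sutton 12, S→Brent 50, T→Elton 128. Service 460; fixed 625; total 1085.
(All 15 nonempty subsets were checked; Sutton only is lowest.)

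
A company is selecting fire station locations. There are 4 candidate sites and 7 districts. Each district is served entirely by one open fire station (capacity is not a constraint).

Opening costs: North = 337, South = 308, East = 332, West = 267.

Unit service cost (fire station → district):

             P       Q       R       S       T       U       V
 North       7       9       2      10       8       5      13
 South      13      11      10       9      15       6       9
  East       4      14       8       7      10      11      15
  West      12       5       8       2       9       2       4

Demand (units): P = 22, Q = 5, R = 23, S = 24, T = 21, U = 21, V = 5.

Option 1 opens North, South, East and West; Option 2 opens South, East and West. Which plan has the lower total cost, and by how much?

Option 2 is cheaper by 178.

Option 1: {North, South, East, West}: P→East 4·22=88, Q→West 5·5=25, R→North 2·23=46, S→West 2·24=48, T→North 8·21=168, U→West 2·21=42, V→West 4·5=20. Service 437; fixed 1244; total 1681.
Option 2: {South, East, West}: P→East 4·22=88, Q→West 5·5=25, R→East 8·23=184, S→West 2·24=48, T→West 9·21=189, U→West 2·21=42, V→West 4·5=20. Service 596; fixed 907; total 1503.
Difference: |1681 − 1503| = 178.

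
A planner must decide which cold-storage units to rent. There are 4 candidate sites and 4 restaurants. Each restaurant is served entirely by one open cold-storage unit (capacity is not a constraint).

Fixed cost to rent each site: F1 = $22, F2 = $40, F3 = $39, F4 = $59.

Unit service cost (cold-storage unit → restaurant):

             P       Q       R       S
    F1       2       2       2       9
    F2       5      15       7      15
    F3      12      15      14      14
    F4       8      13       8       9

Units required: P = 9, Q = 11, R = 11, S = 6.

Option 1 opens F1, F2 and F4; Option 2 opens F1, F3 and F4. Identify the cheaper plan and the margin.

Option 1: {F1, F2, F4}: P→F1 2·9=18, Q→F1 2·11=22, R→F1 2·11=22, S→F1 9·6=54. Service 116; fixed 121; total 237.
Option 2: {F1, F3, F4}: P→F1 2·9=18, Q→F1 2·11=22, R→F1 2·11=22, S→F1 9·6=54. Service 116; fixed 120; total 236.
Difference: |237 − 236| = 1.

Option 2 is cheaper by 1.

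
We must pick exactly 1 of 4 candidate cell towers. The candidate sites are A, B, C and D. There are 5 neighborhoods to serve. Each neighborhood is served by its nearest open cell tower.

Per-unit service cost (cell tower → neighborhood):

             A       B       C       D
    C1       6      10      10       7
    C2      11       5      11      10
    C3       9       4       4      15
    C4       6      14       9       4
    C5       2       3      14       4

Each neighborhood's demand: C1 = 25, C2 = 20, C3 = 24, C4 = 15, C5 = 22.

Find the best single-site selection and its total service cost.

Choose A only; total service cost 720.

With exactly 1 open, each neighborhood uses its cheapest among the chosen.
{A}: C1→A 6·25=150, C2→A 11·20=220, C3→A 9·24=216, C4→A 6·15=90, C5→A 2·22=44. Service cost 720.
{B}: service cost 722
{D}: service cost 883
Among all 4 size-1 choices, {A} is lowest.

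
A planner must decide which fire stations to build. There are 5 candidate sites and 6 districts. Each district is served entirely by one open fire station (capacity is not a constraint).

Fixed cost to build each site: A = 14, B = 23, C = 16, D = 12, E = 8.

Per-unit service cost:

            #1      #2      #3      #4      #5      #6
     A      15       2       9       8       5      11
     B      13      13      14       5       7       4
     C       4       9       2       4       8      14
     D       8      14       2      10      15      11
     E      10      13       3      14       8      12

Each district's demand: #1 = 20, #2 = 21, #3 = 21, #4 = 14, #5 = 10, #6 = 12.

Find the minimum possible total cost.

For any fixed open set, each district goes to its cheapest open site; total = fixed + service.
{A, B, C}: #1→C 4·20=80, #2→A 2·21=42, #3→C 2·21=42, #4→C 4·14=56, #5→A 5·10=50, #6→B 4·12=48. Service 318; fixed 53; total 371.
{A, B, C, E}: #1→C 4·20=80, #2→A 2·21=42, #3→C 2·21=42, #4→C 4·14=56, #5→A 5·10=50, #6→B 4·12=48. Service 318; fixed 61; total 379.
{A, B, C, D}: #1→C 4·20=80, #2→A 2·21=42, #3→C 2·21=42, #4→C 4·14=56, #5→A 5·10=50, #6→B 4·12=48. Service 318; fixed 65; total 383.
{A, B, C, D, E}: service 318 + fixed 73 = 391
No other subset beats 371.

Minimum total cost: 371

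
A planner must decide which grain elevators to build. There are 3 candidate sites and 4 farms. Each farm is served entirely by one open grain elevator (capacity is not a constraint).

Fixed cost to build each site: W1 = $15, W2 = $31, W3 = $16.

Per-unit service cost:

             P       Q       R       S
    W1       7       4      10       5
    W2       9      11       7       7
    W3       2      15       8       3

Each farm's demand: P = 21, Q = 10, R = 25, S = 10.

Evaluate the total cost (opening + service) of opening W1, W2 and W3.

Total cost: 349

Each farm is assigned to its cheapest site among the open ones.
{W1, W2, W3}: P→W3 2·21=42, Q→W1 4·10=40, R→W2 7·25=175, S→W3 3·10=30. Service 287; fixed 62; total 349.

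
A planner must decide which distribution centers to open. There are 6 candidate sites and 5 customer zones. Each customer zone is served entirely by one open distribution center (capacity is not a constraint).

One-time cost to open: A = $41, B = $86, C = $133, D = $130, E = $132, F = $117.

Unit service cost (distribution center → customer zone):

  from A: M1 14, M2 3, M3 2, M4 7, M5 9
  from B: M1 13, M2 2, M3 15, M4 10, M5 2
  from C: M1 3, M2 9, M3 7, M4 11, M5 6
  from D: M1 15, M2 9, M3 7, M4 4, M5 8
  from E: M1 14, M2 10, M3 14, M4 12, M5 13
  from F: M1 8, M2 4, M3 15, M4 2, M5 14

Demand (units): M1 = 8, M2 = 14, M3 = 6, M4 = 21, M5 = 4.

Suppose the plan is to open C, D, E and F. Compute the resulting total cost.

Each customer zone is assigned to its cheapest site among the open ones.
{C, D, E, F}: M1→C 3·8=24, M2→F 4·14=56, M3→C 7·6=42, M4→F 2·21=42, M5→C 6·4=24. Service 188; fixed 512; total 700.

Total cost: 700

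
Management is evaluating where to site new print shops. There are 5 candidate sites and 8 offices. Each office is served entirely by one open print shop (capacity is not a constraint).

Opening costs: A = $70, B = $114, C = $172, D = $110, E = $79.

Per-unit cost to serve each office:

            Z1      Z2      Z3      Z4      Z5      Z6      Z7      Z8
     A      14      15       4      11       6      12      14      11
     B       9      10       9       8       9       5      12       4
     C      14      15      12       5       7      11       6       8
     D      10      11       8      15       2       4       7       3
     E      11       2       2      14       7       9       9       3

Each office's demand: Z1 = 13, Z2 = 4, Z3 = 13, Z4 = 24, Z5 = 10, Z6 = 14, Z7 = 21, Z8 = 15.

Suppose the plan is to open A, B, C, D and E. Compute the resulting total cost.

Each office is assigned to its cheapest site among the open ones.
{A, B, C, D, E}: Z1→B 9·13=117, Z2→E 2·4=8, Z3→E 2·13=26, Z4→C 5·24=120, Z5→D 2·10=20, Z6→D 4·14=56, Z7→C 6·21=126, Z8→D 3·15=45. Service 518; fixed 545; total 1063.

Total cost: 1063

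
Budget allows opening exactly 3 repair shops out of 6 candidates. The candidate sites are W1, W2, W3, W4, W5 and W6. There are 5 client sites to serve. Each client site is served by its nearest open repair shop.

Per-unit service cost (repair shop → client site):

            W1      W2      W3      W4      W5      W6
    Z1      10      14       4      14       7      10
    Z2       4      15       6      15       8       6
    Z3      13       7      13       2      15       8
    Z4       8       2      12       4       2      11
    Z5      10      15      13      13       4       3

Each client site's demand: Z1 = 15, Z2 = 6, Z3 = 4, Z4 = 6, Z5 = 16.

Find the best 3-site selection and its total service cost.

Choose W3, W4 and W6; total service cost 176.

With exactly 3 open, each client site uses its cheapest among the chosen.
{W3, W4, W6}: Z1→W3 4·15=60, Z2→W3 6·6=36, Z3→W4 2·4=8, Z4→W4 4·6=24, Z5→W6 3·16=48. Service cost 176.
{W3, W4, W5}: service cost 180
{W2, W3, W6}: service cost 184
Among all 20 size-3 choices, {W3, W4, W6} is lowest.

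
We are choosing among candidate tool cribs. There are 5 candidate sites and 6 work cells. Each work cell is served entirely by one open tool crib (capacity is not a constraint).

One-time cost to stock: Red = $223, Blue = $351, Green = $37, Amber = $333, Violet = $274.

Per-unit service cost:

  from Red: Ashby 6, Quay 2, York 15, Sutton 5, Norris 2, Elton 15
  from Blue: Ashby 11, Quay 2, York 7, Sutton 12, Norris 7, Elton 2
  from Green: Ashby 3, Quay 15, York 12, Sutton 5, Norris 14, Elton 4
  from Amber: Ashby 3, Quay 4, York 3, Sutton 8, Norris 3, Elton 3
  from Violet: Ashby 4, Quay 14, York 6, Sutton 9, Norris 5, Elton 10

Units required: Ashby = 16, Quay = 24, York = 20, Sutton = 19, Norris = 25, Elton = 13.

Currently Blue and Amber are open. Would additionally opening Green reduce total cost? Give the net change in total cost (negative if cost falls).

Current service cost with {Blue, Amber}: 409.
Adding Green: each work cell re-picks its cheapest; new service cost 352, saving 57.
Extra fixed cost: 37. Net change = 37 − 57 = -20.
(Totals: 1093 → 1073.)

Yes — net change −20 (cost falls by 20).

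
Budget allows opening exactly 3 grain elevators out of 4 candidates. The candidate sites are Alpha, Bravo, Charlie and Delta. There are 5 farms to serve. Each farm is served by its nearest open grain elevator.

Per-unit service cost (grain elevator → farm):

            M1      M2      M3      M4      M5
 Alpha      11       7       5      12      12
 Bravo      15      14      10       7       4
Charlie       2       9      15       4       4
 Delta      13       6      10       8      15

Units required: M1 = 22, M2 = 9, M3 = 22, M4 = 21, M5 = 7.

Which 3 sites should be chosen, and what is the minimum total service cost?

Choose Alpha, Charlie and Delta; total service cost 320.

With exactly 3 open, each farm uses its cheapest among the chosen.
{Alpha, Charlie, Delta}: M1→Charlie 2·22=44, M2→Delta 6·9=54, M3→Alpha 5·22=110, M4→Charlie 4·21=84, M5→Charlie 4·7=28. Service cost 320.
{Alpha, Bravo, Charlie}: service cost 329
{Bravo, Charlie, Delta}: service cost 430
Among all 4 size-3 choices, {Alpha, Charlie, Delta} is lowest.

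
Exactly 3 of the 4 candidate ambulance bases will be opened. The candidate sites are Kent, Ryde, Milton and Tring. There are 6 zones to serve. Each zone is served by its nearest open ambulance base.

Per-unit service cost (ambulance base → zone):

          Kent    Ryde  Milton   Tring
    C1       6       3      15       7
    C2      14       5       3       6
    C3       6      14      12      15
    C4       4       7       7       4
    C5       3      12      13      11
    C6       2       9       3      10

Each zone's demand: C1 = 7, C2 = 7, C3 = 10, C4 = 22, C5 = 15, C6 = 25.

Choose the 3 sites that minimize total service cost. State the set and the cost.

With exactly 3 open, each zone uses its cheapest among the chosen.
{Kent, Ryde, Milton}: C1→Ryde 3·7=21, C2→Milton 3·7=21, C3→Kent 6·10=60, C4→Kent 4·22=88, C5→Kent 3·15=45, C6→Kent 2·25=50. Service cost 285.
{Kent, Ryde, Tring}: service cost 299
{Kent, Milton, Tring}: service cost 306
Among all 4 size-3 choices, {Kent, Ryde, Milton} is lowest.

Choose Kent, Ryde and Milton; total service cost 285.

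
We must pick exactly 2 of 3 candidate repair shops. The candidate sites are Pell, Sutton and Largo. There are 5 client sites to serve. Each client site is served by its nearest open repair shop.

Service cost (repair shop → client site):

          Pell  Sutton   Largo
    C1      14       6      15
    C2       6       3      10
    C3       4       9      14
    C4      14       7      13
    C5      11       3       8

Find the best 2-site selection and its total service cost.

Choose Pell and Sutton; total service cost 23.

With exactly 2 open, each client site uses its cheapest among the chosen.
{Pell, Sutton}: C1→Sutton 6, C2→Sutton 3, C3→Pell 4, C4→Sutton 7, C5→Sutton 3. Service cost 23.
{Sutton, Largo}: service cost 28
{Pell, Largo}: service cost 45
Among all 3 size-2 choices, {Pell, Sutton} is lowest.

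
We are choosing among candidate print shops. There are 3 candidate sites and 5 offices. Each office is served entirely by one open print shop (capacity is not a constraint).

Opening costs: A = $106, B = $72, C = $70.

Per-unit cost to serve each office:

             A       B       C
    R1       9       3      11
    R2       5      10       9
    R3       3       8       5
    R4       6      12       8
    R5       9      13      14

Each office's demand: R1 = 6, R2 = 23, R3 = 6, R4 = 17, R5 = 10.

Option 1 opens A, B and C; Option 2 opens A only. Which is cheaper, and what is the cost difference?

Option 2 is cheaper by 106.

Option 1: {A, B, C}: R1→B 3·6=18, R2→A 5·23=115, R3→A 3·6=18, R4→A 6·17=102, R5→A 9·10=90. Service 343; fixed 248; total 591.
Option 2: {A}: R1→A 9·6=54, R2→A 5·23=115, R3→A 3·6=18, R4→A 6·17=102, R5→A 9·10=90. Service 379; fixed 106; total 485.
Difference: |591 − 485| = 106.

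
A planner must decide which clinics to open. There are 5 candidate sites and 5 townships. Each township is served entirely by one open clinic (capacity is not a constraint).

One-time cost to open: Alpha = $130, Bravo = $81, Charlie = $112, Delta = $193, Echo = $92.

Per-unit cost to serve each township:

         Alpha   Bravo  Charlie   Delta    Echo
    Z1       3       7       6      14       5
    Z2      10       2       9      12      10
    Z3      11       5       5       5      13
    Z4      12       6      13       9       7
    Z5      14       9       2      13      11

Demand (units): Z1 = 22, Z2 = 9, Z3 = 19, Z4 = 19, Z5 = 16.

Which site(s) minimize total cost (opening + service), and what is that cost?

For any fixed open set, each township goes to its cheapest open site; total = fixed + service.
{Bravo, Charlie}: Z1→Charlie 6·22=132, Z2→Bravo 2·9=18, Z3→Bravo 5·19=95, Z4→Bravo 6·19=114, Z5→Charlie 2·16=32. Service 391; fixed 193; total 584.
{Bravo}: service 525 + fixed 81 = 606
{Alpha, Bravo}: Z1→Alpha 3·22=66, Z2→Bravo 2·9=18, Z3→Bravo 5·19=95, Z4→Bravo 6·19=114, Z5→Bravo 9·16=144. Service 437; fixed 211; total 648.
{Alpha, Bravo, Charlie, Delta, Echo}: service 325 + fixed 608 = 933
No other subset beats 584.

Open Bravo and Charlie; minimum total cost 584.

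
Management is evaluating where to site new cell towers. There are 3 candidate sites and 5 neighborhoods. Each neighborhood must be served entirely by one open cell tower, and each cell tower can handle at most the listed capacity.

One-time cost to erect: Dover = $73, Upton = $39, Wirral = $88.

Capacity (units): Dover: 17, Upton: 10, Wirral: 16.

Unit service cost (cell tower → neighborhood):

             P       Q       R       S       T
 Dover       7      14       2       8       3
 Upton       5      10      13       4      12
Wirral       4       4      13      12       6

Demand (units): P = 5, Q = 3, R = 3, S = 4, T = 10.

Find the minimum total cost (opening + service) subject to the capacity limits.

Open {Dover, Upton}: P→Upton 5·5=25, Q→Dover 14·3=42, R→Dover 2·3=6, S→Upton 4·4=16, T→Dover 3·10=30.
Loads: Dover carries 16/17, Upton carries 9/10. Service 119; fixed 112; total 231.
Next best feasible plan costs 235.

Minimum total cost: 231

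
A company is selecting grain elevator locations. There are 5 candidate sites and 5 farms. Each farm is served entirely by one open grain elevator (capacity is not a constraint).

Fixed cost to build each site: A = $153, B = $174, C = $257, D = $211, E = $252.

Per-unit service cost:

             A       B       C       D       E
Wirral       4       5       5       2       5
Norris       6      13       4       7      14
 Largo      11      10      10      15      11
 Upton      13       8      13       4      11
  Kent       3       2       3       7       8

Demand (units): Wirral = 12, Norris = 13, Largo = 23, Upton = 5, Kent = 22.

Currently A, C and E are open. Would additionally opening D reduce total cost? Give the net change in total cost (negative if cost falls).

No — net change +152 (cost rises by 152).

Current service cost with {A, C, E}: 451.
Adding D: each farm re-picks its cheapest; new service cost 392, saving 59.
Extra fixed cost: 211. Net change = 211 − 59 = 152.
(Totals: 1113 → 1265.)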